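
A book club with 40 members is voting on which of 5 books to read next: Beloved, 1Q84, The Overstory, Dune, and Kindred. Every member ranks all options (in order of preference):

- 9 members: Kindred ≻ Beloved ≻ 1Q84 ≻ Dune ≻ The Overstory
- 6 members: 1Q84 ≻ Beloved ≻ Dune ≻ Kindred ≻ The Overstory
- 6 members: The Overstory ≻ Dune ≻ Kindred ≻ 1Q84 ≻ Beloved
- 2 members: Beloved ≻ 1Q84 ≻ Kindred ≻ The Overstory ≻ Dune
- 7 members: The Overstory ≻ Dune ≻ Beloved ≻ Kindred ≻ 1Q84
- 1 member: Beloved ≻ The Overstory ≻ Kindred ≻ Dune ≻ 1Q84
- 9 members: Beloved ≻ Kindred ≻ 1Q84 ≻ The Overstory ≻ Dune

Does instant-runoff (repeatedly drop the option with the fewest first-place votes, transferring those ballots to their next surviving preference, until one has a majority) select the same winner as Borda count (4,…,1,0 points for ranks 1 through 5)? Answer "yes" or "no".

yes

Instant-runoff — R1 Beloved 12, 1Q84 6, The Overstory 13, Dune 0, Kindred 9 (Dune out); R2 Beloved 12, 1Q84 6, The Overstory 13, Kindred 9 (1Q84 out); R3 Beloved 18, The Overstory 13, Kindred 9 (Kindred out); R4 Beloved 27, The Overstory 13 (Beloved winner). Winner: Beloved.
Borda — scores: Beloved 107, 1Q84 72, The Overstory 66, Dune 61, Kindred 94. Winner: Beloved.
The two methods agree.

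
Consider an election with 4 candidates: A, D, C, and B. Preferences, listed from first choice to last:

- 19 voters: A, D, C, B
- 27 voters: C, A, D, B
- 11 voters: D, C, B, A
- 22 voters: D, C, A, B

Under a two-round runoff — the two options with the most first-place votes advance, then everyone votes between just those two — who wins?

Round 1 first-place votes: A 19, D 33, C 27, B 0.
D and C advance.
Runoff: D is preferred to C by 52 voters; C by 27.
D wins the runoff.

D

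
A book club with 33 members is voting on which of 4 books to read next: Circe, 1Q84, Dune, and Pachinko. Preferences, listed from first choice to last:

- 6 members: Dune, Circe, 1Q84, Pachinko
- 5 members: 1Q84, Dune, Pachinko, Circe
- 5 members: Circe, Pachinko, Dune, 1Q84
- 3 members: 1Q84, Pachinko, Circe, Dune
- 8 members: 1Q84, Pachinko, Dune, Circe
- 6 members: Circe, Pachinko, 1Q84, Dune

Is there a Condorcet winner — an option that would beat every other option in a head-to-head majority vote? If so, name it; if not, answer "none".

Checking pairwise contests:
Dune beats Circe 19–14.
Circe beats 1Q84 17–16.
1Q84 beats Dune 22–11.
Circe beats Pachinko 17–16.
Every option loses at least one head-to-head, so there is no Condorcet winner.

none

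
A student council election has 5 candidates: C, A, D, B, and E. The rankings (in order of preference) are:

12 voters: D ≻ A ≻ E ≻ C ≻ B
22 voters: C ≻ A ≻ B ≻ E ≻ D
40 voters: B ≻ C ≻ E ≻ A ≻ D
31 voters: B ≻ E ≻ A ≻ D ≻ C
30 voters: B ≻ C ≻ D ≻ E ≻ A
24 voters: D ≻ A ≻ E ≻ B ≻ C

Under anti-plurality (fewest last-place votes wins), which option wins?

E

Last-place votes: C 55, A 30, D 62, B 12, E 0.
E is ranked last by the fewest voters, so E wins.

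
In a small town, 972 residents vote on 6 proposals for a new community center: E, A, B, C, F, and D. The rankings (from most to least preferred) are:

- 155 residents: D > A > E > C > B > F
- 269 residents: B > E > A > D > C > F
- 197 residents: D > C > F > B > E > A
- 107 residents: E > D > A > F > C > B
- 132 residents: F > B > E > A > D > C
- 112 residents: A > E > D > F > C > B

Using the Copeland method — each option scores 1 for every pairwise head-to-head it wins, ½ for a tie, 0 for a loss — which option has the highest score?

E: beats A, C, F, and D; loses to B → score 4.
A: beats C, F, and D; loses to E and B → score 3.
B: beats E and A; loses to C, F, and D → score 2.
C: beats B and F; loses to E, A, and D → score 2.
F: beats B; loses to E, A, C, and D → score 1.
D: beats B, C, and F; loses to E and A → score 3.
E has the best pairwise record.

E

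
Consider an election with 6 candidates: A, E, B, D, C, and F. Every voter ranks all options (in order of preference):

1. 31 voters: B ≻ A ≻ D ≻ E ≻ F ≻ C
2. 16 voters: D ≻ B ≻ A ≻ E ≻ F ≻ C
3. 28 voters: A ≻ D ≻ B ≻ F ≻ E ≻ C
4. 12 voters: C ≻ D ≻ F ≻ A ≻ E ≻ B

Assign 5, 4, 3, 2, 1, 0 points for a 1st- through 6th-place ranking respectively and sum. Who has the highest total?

A

A: 31·4 + 16·3 + 28·5 + 12·2 = 336
E: 31·2 + 16·2 + 28·1 + 12·1 = 134
B: 31·5 + 16·4 + 28·3 + 12·0 = 303
D: 31·3 + 16·5 + 28·4 + 12·4 = 333
C: 31·0 + 16·0 + 28·0 + 12·5 = 60
F: 31·1 + 16·1 + 28·2 + 12·3 = 139
A has the highest Borda score (336).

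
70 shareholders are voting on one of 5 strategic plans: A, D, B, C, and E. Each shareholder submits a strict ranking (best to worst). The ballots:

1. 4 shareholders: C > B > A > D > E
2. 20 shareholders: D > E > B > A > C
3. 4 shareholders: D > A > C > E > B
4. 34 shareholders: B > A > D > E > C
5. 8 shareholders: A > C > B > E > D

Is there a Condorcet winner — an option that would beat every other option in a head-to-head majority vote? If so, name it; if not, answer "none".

B

B vs A: 58–12 for B.
B vs D: 46–24 for B.
B vs C: 54–16 for B.
B vs E: 46–24 for B.
B beats every other option head-to-head.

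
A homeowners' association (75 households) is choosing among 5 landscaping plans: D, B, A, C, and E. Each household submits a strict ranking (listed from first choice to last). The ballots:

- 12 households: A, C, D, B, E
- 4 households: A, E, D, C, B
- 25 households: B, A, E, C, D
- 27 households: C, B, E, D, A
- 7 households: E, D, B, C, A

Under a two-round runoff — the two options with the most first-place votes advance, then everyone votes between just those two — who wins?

Round 1 first-place votes: D 0, B 25, A 16, C 27, E 7.
C and B advance.
Runoff: C is preferred to B by 43 voters; B by 32.
C wins the runoff.

C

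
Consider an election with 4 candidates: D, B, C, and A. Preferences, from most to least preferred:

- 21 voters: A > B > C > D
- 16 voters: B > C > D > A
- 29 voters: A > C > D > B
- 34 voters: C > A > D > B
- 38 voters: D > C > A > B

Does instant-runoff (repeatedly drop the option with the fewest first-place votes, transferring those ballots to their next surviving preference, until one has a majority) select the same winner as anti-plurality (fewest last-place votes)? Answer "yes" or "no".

yes

Instant-runoff — R1 D 38, B 16, C 34, A 50 (B out); R2 D 38, C 50, A 50 (D out); R3 C 88, A 50 (C winner). Winner: C.
Anti-plurality — last-place votes: D 21, B 101, C 0, A 16. Winner: C.
The two methods agree.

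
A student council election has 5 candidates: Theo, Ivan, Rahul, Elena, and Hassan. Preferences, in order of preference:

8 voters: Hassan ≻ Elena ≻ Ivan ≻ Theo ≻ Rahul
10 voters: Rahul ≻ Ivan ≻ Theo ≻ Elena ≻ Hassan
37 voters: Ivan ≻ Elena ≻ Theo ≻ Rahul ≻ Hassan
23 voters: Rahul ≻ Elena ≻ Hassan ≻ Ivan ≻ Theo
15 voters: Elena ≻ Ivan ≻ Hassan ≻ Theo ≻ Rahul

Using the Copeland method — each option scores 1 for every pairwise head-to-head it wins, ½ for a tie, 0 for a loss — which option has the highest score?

Ivan

Theo: beats Rahul and Hassan; loses to Ivan and Elena → score 2.
Ivan: beats Theo, Rahul, Elena, and Hassan → score 4.
Rahul: beats Hassan; loses to Theo, Ivan, and Elena → score 1.
Elena: beats Theo, Rahul, and Hassan; loses to Ivan → score 3.
Hassan: loses to Theo, Ivan, Rahul, and Elena → score 0.
Ivan has the best pairwise record.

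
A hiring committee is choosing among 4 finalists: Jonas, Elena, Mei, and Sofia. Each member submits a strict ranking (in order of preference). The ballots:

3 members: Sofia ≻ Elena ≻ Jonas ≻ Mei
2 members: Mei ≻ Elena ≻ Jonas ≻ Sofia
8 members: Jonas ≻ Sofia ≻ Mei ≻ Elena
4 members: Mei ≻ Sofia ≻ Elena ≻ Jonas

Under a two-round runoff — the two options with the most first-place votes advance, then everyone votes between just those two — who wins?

Round 1 first-place votes: Jonas 8, Elena 0, Mei 6, Sofia 3.
Jonas and Mei advance.
Runoff: Jonas is preferred to Mei by 11 voters; Mei by 6.
Jonas wins the runoff.

Jonas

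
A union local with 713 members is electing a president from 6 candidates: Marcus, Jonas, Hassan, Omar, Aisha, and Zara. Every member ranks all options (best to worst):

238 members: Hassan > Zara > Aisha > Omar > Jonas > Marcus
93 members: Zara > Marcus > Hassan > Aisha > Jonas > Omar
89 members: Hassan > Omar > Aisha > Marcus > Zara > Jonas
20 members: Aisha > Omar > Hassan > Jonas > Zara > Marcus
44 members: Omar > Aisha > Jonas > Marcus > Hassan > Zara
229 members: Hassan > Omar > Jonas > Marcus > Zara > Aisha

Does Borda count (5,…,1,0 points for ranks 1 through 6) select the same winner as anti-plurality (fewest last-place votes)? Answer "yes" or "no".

yes

Borda — scores: Marcus 1096, Jonas 1190, Hassan 3163, Omar 2048, Aisha 1443, Zara 1755. Winner: Hassan.
Anti-plurality — last-place votes: Marcus 258, Jonas 89, Hassan 0, Omar 93, Aisha 229, Zara 44. Winner: Hassan.
The two methods agree.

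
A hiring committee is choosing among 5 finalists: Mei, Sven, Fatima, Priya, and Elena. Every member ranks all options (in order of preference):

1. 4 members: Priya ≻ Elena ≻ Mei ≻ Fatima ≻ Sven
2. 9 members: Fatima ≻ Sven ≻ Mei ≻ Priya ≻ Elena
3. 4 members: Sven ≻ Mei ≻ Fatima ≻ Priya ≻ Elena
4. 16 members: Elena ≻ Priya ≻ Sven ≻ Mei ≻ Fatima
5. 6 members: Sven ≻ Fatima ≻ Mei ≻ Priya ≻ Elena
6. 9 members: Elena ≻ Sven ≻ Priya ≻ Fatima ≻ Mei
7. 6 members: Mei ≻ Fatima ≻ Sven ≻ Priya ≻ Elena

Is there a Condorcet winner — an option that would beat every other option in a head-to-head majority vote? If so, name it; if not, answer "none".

Checking pairwise contests:
Sven beats Mei 44–10.
Elena beats Sven 29–25.
Mei beats Fatima 30–24.
Sven beats Priya 34–20.
Priya beats Elena 29–25.
Every option loses at least one head-to-head, so there is no Condorcet winner.

none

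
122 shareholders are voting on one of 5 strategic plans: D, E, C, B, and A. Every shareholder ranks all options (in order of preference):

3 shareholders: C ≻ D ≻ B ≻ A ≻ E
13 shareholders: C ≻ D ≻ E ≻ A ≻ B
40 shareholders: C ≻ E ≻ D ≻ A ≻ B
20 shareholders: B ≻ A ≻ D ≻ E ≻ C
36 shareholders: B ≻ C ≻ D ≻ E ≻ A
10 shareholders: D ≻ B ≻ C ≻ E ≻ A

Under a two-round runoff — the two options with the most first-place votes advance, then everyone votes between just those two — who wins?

B

Round 1 first-place votes: D 10, E 0, C 56, B 56, A 0.
B and C advance.
Runoff: B is preferred to C by 66 voters; C by 56.
B wins the runoff.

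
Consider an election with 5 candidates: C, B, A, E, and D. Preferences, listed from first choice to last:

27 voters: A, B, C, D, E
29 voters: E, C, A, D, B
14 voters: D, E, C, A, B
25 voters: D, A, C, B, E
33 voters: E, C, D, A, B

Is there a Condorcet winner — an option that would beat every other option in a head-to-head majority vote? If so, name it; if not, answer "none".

Checking pairwise contests:
E beats C 76–52.
C beats B 101–27.
C beats A 76–52.
D beats E 66–62.
C beats D 89–39.
Every option loses at least one head-to-head, so there is no Condorcet winner.

none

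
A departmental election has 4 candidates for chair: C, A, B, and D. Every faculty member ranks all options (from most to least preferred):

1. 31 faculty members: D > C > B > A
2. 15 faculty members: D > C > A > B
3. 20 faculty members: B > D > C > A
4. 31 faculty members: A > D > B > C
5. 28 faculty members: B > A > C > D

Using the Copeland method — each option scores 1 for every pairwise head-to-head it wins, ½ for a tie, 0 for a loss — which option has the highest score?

C: beats A; loses to B and D → score 1.
A: loses to C, B, and D → score 0.
B: beats C and A; loses to D → score 2.
D: beats C, A, and B → score 3.
D has the best pairwise record.

D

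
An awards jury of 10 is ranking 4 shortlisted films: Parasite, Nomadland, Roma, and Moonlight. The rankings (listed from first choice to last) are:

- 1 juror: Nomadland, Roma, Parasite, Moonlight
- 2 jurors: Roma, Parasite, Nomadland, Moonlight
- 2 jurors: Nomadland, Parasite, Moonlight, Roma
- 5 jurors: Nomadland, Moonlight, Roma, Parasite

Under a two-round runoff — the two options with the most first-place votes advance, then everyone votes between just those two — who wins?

Round 1 first-place votes: Parasite 0, Nomadland 8, Roma 2, Moonlight 0.
Nomadland and Roma advance.
Runoff: Nomadland is preferred to Roma by 8 voters; Roma by 2.
Nomadland wins the runoff.

Nomadland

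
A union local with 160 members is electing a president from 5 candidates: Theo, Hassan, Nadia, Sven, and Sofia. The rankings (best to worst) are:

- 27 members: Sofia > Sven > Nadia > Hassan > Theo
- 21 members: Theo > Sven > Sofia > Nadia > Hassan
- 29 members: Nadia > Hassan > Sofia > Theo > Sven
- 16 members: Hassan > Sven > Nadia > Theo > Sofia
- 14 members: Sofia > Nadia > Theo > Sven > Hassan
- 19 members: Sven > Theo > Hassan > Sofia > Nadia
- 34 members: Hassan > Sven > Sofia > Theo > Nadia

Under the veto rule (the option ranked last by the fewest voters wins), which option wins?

Last-place votes: Theo 27, Hassan 35, Nadia 53, Sven 29, Sofia 16.
Sofia is ranked last by the fewest voters, so Sofia wins.

Sofia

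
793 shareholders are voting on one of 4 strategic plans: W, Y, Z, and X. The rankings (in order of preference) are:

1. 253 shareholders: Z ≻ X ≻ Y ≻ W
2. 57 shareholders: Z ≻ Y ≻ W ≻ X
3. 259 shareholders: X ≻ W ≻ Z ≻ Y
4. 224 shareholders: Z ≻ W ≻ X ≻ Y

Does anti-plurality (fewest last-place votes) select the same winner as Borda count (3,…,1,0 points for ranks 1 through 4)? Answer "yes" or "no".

yes

Anti-plurality — last-place votes: W 253, Y 483, Z 0, X 57. Winner: Z.
Borda — scores: W 1023, Y 367, Z 1861, X 1507. Winner: Z.
The two methods agree.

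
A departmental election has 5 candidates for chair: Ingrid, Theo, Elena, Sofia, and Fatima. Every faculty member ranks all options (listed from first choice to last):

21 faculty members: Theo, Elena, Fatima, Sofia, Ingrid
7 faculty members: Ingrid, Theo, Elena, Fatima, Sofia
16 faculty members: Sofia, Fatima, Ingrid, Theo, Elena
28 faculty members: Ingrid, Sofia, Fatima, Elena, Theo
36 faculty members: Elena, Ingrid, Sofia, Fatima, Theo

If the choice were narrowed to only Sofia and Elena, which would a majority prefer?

Elena

Voters preferring Sofia to Elena: 44; preferring Elena to Sofia: 64.
Elena wins the head-to-head.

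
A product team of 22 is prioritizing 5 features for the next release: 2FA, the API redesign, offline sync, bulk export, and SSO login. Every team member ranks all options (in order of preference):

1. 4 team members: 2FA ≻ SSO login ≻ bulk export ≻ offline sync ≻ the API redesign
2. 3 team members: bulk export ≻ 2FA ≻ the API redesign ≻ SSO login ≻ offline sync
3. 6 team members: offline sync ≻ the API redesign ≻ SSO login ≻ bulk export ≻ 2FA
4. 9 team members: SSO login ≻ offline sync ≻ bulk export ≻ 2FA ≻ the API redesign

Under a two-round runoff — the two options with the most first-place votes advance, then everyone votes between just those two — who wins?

Round 1 first-place votes: 2FA 4, the API redesign 0, offline sync 6, bulk export 3, SSO login 9.
SSO login and offline sync advance.
Runoff: SSO login is preferred to offline sync by 16 voters; offline sync by 6.
SSO login wins the runoff.

SSO login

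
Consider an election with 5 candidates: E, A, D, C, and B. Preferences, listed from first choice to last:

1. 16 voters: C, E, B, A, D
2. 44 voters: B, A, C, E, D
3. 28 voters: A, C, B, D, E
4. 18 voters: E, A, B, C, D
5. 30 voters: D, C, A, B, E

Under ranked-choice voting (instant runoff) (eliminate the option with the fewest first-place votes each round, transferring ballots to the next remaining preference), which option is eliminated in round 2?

A

Round 1: E 18, A 28, D 30, C 16, B 44. Eliminate C.
Round 2: E 34, A 28, D 30, B 44. Eliminate A.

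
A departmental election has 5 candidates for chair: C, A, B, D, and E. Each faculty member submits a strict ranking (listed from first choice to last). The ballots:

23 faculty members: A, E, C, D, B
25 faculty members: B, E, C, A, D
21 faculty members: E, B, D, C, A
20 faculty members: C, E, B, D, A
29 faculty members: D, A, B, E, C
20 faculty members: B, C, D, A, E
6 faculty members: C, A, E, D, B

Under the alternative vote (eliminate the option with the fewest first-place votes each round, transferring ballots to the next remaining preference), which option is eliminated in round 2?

Round 1: C 26, A 23, B 45, D 29, E 21. Eliminate E.
Round 2: C 26, A 23, B 66, D 29. Eliminate A.

A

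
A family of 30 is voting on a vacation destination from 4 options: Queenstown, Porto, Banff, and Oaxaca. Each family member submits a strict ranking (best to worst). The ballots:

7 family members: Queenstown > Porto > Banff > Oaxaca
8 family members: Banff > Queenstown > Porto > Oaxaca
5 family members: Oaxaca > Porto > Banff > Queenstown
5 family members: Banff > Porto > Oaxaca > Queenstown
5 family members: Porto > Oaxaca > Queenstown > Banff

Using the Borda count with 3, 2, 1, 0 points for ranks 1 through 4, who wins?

Queenstown: 7·3 + 8·2 + 5·0 + 5·0 + 5·1 = 42
Porto: 7·2 + 8·1 + 5·2 + 5·2 + 5·3 = 57
Banff: 7·1 + 8·3 + 5·1 + 5·3 + 5·0 = 51
Oaxaca: 7·0 + 8·0 + 5·3 + 5·1 + 5·2 = 30
Porto has the highest Borda score (57).

Porto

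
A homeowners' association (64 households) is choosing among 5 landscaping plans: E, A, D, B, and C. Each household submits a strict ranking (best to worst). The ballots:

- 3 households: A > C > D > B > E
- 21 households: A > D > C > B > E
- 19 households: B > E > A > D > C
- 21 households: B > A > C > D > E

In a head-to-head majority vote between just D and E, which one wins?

D

Voters preferring D to E: 45; preferring E to D: 19.
D wins the head-to-head.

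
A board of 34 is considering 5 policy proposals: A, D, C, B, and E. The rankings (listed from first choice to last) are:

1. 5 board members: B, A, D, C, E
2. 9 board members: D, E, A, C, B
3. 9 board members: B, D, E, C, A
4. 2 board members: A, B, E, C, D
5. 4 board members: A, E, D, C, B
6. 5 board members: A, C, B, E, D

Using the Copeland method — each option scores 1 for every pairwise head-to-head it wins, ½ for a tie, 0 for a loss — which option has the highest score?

A: beats C and B; loses to D and E → score 2.
D: beats A, C, and E; loses to B → score 3.
C: beats B; loses to A, D, and E → score 1.
B: beats D and E; loses to A and C → score 2.
E: beats A and C; loses to D and B → score 2.
D has the best pairwise record.

D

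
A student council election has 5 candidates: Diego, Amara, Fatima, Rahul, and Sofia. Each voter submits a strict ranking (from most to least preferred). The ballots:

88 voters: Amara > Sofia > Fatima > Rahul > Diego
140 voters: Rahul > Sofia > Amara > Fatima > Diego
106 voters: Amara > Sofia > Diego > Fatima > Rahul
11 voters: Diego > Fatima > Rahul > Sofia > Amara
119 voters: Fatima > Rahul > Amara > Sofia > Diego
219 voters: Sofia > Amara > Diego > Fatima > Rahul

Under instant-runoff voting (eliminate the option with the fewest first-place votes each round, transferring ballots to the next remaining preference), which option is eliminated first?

Diego

Round 1: Diego 11, Amara 194, Fatima 119, Rahul 140, Sofia 219. Eliminate Diego.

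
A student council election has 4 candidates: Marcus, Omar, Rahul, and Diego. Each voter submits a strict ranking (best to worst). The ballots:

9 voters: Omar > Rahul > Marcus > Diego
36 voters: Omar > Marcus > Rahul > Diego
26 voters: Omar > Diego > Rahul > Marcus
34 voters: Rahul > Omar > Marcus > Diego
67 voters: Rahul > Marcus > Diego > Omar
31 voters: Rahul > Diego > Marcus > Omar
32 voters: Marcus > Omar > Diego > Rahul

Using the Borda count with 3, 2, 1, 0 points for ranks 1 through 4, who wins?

Marcus: 9·1 + 36·2 + 26·0 + 34·1 + 67·2 + 31·1 + 32·3 = 376
Omar: 9·3 + 36·3 + 26·3 + 34·2 + 67·0 + 31·0 + 32·2 = 345
Rahul: 9·2 + 36·1 + 26·1 + 34·3 + 67·3 + 31·3 + 32·0 = 476
Diego: 9·0 + 36·0 + 26·2 + 34·0 + 67·1 + 31·2 + 32·1 = 213
Rahul has the highest Borda score (476).

Rahul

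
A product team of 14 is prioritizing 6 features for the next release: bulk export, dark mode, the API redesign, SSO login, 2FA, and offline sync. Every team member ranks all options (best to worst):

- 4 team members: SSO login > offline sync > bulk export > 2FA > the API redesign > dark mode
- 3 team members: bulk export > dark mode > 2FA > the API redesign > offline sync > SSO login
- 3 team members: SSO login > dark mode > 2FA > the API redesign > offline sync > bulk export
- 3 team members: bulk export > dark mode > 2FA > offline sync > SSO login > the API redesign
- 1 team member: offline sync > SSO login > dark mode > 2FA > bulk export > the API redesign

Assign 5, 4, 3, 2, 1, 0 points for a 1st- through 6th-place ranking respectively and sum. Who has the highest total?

bulk export: 4·3 + 3·5 + 3·0 + 3·5 + 1·1 = 43
dark mode: 4·0 + 3·4 + 3·4 + 3·4 + 1·3 = 39
the API redesign: 4·1 + 3·2 + 3·2 + 3·0 + 1·0 = 16
SSO login: 4·5 + 3·0 + 3·5 + 3·1 + 1·4 = 42
2FA: 4·2 + 3·3 + 3·3 + 3·3 + 1·2 = 37
offline sync: 4·4 + 3·1 + 3·1 + 3·2 + 1·5 = 33
bulk export has the highest Borda score (43).

bulk export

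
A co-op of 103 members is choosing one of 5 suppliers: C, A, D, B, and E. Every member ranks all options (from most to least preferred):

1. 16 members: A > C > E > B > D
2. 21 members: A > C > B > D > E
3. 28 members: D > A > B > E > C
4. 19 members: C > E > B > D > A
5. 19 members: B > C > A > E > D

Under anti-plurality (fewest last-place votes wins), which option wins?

B

Last-place votes: C 28, A 19, D 35, B 0, E 21.
B is ranked last by the fewest voters, so B wins.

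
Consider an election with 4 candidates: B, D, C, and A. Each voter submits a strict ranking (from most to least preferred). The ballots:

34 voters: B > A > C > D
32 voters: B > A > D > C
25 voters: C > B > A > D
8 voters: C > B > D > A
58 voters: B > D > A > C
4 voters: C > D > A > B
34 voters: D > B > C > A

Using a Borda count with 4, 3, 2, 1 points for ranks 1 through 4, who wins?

B: 34·4 + 32·4 + 25·3 + 8·3 + 58·4 + 4·1 + 34·3 = 701
D: 34·1 + 32·2 + 25·1 + 8·2 + 58·3 + 4·3 + 34·4 = 461
C: 34·2 + 32·1 + 25·4 + 8·4 + 58·1 + 4·4 + 34·2 = 374
A: 34·3 + 32·3 + 25·2 + 8·1 + 58·2 + 4·2 + 34·1 = 414
B has the highest Borda score (701).

B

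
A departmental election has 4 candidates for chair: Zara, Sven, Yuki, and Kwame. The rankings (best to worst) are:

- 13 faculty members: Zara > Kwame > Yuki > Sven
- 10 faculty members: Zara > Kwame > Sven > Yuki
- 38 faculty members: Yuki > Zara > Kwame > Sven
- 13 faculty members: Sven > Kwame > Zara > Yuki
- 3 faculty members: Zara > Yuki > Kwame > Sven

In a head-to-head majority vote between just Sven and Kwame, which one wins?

Kwame

Voters preferring Sven to Kwame: 13; preferring Kwame to Sven: 64.
Kwame wins the head-to-head.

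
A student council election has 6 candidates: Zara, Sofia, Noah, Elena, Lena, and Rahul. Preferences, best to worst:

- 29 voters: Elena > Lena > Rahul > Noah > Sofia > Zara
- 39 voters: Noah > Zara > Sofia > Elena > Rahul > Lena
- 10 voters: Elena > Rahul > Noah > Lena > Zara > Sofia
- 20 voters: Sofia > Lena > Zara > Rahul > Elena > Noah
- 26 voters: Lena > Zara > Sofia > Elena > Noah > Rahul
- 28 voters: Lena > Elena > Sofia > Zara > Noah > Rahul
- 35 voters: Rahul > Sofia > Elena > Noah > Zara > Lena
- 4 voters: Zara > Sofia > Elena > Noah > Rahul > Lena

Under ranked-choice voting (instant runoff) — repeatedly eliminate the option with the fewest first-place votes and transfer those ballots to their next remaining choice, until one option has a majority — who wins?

Elena

Round 1: Zara 4, Sofia 20, Noah 39, Elena 39, Lena 54, Rahul 35. Eliminate Zara.
Round 2: Sofia 24, Noah 39, Elena 39, Lena 54, Rahul 35. Eliminate Sofia.
Round 3: Noah 39, Elena 43, Lena 74, Rahul 35. Eliminate Rahul.
Round 4: Noah 39, Elena 78, Lena 74. Eliminate Noah.
Round 5: Elena 117, Lena 74. Elena has a majority.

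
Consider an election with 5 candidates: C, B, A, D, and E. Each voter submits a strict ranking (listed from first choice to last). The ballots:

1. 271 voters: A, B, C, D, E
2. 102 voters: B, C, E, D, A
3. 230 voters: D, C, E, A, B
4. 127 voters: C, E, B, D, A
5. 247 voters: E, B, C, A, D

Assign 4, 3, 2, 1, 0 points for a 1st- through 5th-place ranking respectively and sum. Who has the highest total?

C

C: 271·2 + 102·3 + 230·3 + 127·4 + 247·2 = 2540
B: 271·3 + 102·4 + 230·0 + 127·2 + 247·3 = 2216
A: 271·4 + 102·0 + 230·1 + 127·0 + 247·1 = 1561
D: 271·1 + 102·1 + 230·4 + 127·1 + 247·0 = 1420
E: 271·0 + 102·2 + 230·2 + 127·3 + 247·4 = 2033
C has the highest Borda score (2540).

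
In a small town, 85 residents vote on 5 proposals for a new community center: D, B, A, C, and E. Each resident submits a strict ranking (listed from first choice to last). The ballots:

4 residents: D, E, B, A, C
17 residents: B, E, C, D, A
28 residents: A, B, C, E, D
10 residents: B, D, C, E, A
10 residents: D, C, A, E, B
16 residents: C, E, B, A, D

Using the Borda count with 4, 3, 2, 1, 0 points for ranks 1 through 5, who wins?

D: 4·4 + 17·1 + 28·0 + 10·3 + 10·4 + 16·0 = 103
B: 4·2 + 17·4 + 28·3 + 10·4 + 10·0 + 16·2 = 232
A: 4·1 + 17·0 + 28·4 + 10·0 + 10·2 + 16·1 = 152
C: 4·0 + 17·2 + 28·2 + 10·2 + 10·3 + 16·4 = 204
E: 4·3 + 17·3 + 28·1 + 10·1 + 10·1 + 16·3 = 159
B has the highest Borda score (232).

B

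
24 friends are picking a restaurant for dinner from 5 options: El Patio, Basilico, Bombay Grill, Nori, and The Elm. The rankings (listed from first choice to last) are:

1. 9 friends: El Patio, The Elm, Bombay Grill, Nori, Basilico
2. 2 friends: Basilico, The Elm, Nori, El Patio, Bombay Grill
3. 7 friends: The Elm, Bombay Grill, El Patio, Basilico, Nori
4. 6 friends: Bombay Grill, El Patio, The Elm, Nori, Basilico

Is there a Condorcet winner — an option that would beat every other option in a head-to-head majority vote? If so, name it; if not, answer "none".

none

Checking pairwise contests:
Bombay Grill beats El Patio 13–11.
El Patio beats Basilico 22–2.
The Elm beats Bombay Grill 18–6.
El Patio beats Nori 22–2.
El Patio beats The Elm 15–9.
Every option loses at least one head-to-head, so there is no Condorcet winner.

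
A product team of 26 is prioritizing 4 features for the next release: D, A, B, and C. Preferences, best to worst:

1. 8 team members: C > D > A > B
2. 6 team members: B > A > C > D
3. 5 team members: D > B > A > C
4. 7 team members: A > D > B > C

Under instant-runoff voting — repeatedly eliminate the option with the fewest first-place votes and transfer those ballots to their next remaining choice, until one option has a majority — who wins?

Round 1: D 5, A 7, B 6, C 8. Eliminate D.
Round 2: A 7, B 11, C 8. Eliminate A.
Round 3: B 18, C 8. B has a majority.

B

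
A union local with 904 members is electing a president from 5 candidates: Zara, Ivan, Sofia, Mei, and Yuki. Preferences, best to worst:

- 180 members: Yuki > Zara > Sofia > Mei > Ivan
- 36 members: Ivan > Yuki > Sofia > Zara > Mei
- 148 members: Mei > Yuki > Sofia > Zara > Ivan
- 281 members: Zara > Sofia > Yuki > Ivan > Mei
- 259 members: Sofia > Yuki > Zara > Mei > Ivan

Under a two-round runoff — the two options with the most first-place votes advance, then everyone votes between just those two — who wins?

Zara

Round 1 first-place votes: Zara 281, Ivan 36, Sofia 259, Mei 148, Yuki 180.
Zara and Sofia advance.
Runoff: Zara is preferred to Sofia by 461 voters; Sofia by 443.
Zara wins the runoff.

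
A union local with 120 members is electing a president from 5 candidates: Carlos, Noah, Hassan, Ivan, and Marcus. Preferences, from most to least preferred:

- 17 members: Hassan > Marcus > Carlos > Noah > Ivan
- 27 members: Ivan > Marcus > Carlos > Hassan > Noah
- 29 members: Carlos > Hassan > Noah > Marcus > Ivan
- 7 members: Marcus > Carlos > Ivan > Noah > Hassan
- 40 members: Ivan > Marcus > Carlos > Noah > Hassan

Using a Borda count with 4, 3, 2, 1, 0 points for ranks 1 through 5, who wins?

Carlos: 17·2 + 27·2 + 29·4 + 7·3 + 40·2 = 305
Noah: 17·1 + 27·0 + 29·2 + 7·1 + 40·1 = 122
Hassan: 17·4 + 27·1 + 29·3 + 7·0 + 40·0 = 182
Ivan: 17·0 + 27·4 + 29·0 + 7·2 + 40·4 = 282
Marcus: 17·3 + 27·3 + 29·1 + 7·4 + 40·3 = 309
Marcus has the highest Borda score (309).

Marcus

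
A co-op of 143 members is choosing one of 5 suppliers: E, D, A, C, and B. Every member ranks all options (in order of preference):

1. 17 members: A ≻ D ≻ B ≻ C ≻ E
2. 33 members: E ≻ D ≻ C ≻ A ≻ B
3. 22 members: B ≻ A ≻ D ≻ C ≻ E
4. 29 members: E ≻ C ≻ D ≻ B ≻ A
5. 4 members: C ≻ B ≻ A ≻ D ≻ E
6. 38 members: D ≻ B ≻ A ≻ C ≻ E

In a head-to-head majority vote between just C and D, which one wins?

Voters preferring C to D: 33; preferring D to C: 110.
D wins the head-to-head.

D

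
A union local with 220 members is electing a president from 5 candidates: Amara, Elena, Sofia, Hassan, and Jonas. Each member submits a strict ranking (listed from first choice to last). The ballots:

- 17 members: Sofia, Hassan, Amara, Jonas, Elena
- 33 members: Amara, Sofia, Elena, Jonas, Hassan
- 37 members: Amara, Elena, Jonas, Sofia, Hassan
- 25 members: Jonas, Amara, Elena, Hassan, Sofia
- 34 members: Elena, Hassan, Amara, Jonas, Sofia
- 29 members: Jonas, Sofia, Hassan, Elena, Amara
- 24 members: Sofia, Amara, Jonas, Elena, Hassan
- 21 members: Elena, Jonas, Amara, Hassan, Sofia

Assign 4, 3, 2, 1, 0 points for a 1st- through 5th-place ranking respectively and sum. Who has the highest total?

Amara

Amara: 17·2 + 33·4 + 37·4 + 25·3 + 34·2 + 29·0 + 24·3 + 21·2 = 571
Elena: 17·0 + 33·2 + 37·3 + 25·2 + 34·4 + 29·1 + 24·1 + 21·4 = 500
Sofia: 17·4 + 33·3 + 37·1 + 25·0 + 34·0 + 29·3 + 24·4 + 21·0 = 387
Hassan: 17·3 + 33·0 + 37·0 + 25·1 + 34·3 + 29·2 + 24·0 + 21·1 = 257
Jonas: 17·1 + 33·1 + 37·2 + 25·4 + 34·1 + 29·4 + 24·2 + 21·3 = 485
Amara has the highest Borda score (571).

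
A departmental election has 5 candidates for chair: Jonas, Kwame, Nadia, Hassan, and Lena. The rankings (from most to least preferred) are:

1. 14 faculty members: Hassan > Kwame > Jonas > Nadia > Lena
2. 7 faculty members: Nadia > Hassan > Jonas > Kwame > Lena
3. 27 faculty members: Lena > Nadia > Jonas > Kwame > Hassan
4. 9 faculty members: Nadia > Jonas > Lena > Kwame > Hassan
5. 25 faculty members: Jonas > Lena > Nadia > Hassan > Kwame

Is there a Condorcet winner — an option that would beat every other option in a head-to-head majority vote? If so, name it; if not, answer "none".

Checking pairwise contests:
Nadia beats Jonas 43–39.
Jonas beats Kwame 68–14.
Lena beats Nadia 52–30.
Jonas beats Hassan 61–21.
Jonas beats Lena 55–27.
Every option loses at least one head-to-head, so there is no Condorcet winner.

none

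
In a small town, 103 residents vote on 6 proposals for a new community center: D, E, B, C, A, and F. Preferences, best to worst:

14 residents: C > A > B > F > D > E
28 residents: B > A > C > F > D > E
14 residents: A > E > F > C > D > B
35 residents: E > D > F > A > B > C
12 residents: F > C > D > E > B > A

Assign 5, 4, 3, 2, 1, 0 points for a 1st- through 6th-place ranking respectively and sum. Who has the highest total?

D: 14·1 + 28·1 + 14·1 + 35·4 + 12·3 = 232
E: 14·0 + 28·0 + 14·4 + 35·5 + 12·2 = 255
B: 14·3 + 28·5 + 14·0 + 35·1 + 12·1 = 229
C: 14·5 + 28·3 + 14·2 + 35·0 + 12·4 = 230
A: 14·4 + 28·4 + 14·5 + 35·2 + 12·0 = 308
F: 14·2 + 28·2 + 14·3 + 35·3 + 12·5 = 291
A has the highest Borda score (308).

A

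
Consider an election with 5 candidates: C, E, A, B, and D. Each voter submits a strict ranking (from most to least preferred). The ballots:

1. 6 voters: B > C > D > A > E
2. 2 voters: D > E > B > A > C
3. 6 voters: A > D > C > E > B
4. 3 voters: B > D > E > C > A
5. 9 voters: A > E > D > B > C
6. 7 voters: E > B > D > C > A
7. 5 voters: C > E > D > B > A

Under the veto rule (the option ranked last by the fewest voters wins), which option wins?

Last-place votes: C 11, E 6, A 15, B 6, D 0.
D is ranked last by the fewest voters, so D wins.

D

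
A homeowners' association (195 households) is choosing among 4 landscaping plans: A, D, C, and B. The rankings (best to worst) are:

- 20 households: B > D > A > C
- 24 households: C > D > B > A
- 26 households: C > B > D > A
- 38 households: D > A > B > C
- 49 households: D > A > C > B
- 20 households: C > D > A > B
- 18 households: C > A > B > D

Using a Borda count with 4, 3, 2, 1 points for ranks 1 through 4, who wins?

A: 20·2 + 24·1 + 26·1 + 38·3 + 49·3 + 20·2 + 18·3 = 445
D: 20·3 + 24·3 + 26·2 + 38·4 + 49·4 + 20·3 + 18·1 = 610
C: 20·1 + 24·4 + 26·4 + 38·1 + 49·2 + 20·4 + 18·4 = 508
B: 20·4 + 24·2 + 26·3 + 38·2 + 49·1 + 20·1 + 18·2 = 387
D has the highest Borda score (610).

D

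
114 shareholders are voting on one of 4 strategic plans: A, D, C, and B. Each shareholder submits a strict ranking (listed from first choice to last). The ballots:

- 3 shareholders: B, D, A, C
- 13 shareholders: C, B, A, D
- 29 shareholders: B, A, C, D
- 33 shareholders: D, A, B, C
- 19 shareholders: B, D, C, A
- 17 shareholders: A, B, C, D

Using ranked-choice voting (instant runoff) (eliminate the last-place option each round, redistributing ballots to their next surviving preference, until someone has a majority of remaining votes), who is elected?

Round 1: A 17, D 33, C 13, B 51. Eliminate C.
Round 2: A 17, D 33, B 64. B has a majority.

B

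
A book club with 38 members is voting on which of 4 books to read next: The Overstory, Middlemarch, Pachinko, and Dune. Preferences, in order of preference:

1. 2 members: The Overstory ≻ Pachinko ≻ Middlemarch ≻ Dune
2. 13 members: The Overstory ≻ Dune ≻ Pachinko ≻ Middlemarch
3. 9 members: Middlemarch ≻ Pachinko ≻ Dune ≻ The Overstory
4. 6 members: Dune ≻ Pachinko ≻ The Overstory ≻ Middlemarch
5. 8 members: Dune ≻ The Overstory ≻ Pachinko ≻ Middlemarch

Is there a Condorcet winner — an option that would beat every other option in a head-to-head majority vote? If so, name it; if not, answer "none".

Dune vs The Overstory: 23–15 for Dune.
Dune vs Middlemarch: 27–11 for Dune.
Dune vs Pachinko: 27–11 for Dune.
Dune beats every other option head-to-head.

Dune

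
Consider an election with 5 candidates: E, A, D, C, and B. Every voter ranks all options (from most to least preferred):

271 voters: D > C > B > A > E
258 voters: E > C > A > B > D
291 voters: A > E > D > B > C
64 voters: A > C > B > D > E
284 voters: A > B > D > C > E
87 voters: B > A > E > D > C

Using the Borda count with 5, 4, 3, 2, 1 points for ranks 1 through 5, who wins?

A

E: 271·1 + 258·5 + 291·4 + 64·1 + 284·1 + 87·3 = 3334
A: 271·2 + 258·3 + 291·5 + 64·5 + 284·5 + 87·4 = 4859
D: 271·5 + 258·1 + 291·3 + 64·2 + 284·3 + 87·2 = 3640
C: 271·4 + 258·4 + 291·1 + 64·4 + 284·2 + 87·1 = 3318
B: 271·3 + 258·2 + 291·2 + 64·3 + 284·4 + 87·5 = 3674
A has the highest Borda score (4859).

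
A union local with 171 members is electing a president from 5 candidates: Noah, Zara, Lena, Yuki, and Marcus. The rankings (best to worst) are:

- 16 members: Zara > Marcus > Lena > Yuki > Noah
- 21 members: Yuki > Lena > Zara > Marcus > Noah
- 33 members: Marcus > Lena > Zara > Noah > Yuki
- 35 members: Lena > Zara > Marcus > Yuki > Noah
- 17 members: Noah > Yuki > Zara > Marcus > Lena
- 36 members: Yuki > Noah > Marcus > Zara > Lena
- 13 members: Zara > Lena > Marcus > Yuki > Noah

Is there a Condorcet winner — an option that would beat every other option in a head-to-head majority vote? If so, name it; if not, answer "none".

none

Checking pairwise contests:
Zara beats Noah 118–53.
Lena beats Zara 89–82.
Marcus beats Lena 102–69.
Zara beats Yuki 97–74.
Zara beats Marcus 102–69.
Every option loses at least one head-to-head, so there is no Condorcet winner.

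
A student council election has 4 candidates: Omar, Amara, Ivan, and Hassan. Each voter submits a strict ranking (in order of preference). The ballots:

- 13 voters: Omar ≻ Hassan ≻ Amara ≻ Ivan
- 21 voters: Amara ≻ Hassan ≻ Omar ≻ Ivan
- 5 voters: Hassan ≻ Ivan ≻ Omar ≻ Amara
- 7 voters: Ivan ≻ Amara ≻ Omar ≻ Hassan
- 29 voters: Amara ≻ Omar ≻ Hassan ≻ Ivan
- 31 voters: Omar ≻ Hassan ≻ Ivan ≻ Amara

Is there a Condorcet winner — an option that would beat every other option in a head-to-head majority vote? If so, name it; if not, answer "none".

Amara

Amara vs Omar: 57–49 for Amara.
Amara vs Ivan: 63–43 for Amara.
Amara vs Hassan: 57–49 for Amara.
Amara beats every other option head-to-head.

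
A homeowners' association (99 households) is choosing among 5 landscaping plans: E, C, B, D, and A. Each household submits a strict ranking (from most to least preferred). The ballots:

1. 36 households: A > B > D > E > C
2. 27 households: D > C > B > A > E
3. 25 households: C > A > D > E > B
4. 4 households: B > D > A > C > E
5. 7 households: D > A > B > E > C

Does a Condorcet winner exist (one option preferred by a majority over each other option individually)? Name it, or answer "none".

Checking pairwise contests:
C beats E 56–43.
D beats C 74–25.
C beats B 52–47.
A beats D 61–38.
C beats A 52–47.
Every option loses at least one head-to-head, so there is no Condorcet winner.

none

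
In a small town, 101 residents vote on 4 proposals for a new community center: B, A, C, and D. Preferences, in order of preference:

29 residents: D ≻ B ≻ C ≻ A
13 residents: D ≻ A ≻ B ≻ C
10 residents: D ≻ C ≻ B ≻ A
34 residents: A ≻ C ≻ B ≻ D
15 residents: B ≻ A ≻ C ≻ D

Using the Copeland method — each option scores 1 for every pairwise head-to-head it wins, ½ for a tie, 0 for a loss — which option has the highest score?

B: beats A and C; loses to D → score 2.
A: beats C; loses to B and D → score 1.
C: loses to B, A, and D → score 0.
D: beats B, A, and C → score 3.
D has the best pairwise record.

D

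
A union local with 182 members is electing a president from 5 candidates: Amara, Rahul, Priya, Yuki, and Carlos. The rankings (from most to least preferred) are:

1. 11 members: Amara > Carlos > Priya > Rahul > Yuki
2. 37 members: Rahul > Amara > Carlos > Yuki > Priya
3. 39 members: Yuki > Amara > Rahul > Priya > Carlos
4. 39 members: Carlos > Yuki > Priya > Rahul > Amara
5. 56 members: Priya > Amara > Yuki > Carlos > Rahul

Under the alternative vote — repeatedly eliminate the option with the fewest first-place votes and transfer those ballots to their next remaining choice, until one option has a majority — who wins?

Round 1: Amara 11, Rahul 37, Priya 56, Yuki 39, Carlos 39. Eliminate Amara.
Round 2: Rahul 37, Priya 56, Yuki 39, Carlos 50. Eliminate Rahul.
Round 3: Priya 56, Yuki 39, Carlos 87. Eliminate Yuki.
Round 4: Priya 95, Carlos 87. Priya has a majority.

Priya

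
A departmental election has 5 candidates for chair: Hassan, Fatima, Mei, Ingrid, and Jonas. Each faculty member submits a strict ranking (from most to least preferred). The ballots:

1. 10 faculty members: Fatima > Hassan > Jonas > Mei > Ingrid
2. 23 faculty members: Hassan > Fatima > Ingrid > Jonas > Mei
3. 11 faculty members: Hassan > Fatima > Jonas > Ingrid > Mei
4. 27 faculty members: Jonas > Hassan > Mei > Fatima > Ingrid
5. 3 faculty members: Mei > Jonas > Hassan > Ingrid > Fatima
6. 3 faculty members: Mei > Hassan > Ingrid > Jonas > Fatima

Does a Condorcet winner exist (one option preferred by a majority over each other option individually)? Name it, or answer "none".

Hassan vs Fatima: 67–10 for Hassan.
Hassan vs Mei: 71–6 for Hassan.
Hassan vs Ingrid: 77–0 for Hassan.
Hassan vs Jonas: 47–30 for Hassan.
Hassan beats every other option head-to-head.

Hassan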